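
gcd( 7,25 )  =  1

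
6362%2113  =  23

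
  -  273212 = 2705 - 275917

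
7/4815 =7/4815 = 0.00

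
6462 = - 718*( - 9) 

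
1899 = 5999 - 4100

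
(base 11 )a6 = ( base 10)116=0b1110100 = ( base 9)138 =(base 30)3q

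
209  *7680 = 1605120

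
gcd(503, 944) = 1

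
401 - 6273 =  - 5872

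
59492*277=16479284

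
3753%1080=513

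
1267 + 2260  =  3527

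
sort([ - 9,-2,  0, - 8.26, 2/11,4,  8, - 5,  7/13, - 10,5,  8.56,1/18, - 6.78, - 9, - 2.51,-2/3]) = [ - 10, - 9, - 9, - 8.26, - 6.78,-5, - 2.51, - 2, - 2/3,0,1/18, 2/11,7/13,4 , 5, 8,8.56]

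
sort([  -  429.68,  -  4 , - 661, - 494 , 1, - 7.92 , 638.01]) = [  -  661,- 494 , - 429.68, - 7.92, -4 , 1, 638.01]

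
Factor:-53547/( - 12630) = 17849/4210 =2^(  -  1)*5^(  -  1)*13^1 * 421^(-1)*1373^1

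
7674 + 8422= 16096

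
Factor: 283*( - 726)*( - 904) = 185734032 =2^4*3^1 * 11^2*113^1*283^1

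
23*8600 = 197800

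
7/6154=7/6154 = 0.00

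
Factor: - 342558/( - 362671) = 2^1*3^2 * 67^( - 1)*5413^ ( - 1)*19031^1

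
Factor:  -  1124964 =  - 2^2*3^2*31249^1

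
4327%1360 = 247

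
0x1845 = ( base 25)9ND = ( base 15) 1c93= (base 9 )8463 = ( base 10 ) 6213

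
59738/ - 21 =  - 8534/3 = -2844.67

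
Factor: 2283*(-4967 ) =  - 3^1*761^1*4967^1 =- 11339661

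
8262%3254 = 1754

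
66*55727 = 3677982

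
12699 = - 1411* ( - 9) 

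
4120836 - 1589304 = 2531532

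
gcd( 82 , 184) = 2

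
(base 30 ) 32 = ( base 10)92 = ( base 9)112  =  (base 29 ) 35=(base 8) 134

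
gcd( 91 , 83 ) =1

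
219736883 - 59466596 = 160270287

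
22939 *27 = 619353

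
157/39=4 + 1/39=   4.03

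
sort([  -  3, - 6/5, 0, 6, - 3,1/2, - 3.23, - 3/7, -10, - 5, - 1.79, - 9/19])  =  [ - 10,- 5, - 3.23, - 3, - 3, - 1.79, - 6/5,-9/19, - 3/7,0 , 1/2, 6]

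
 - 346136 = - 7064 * 49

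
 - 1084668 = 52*( - 20859 ) 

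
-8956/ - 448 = 19 + 111/112=19.99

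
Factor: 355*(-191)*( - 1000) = 67805000 = 2^3*5^4*71^1*191^1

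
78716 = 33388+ 45328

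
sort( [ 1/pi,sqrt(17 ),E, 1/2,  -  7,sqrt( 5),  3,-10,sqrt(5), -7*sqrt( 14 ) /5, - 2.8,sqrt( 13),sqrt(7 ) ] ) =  [ -10,  -  7, - 7*sqrt (14 ) /5,-2.8 , 1/pi, 1/2,sqrt(5 ),sqrt(5), sqrt ( 7 ), E,3 , sqrt( 13 ),sqrt (17)]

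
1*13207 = 13207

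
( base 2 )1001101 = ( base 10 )77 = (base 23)38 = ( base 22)3B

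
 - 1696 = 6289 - 7985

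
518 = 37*14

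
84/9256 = 21/2314 = 0.01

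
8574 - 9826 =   -  1252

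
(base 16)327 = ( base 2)1100100111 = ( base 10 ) 807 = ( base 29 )ro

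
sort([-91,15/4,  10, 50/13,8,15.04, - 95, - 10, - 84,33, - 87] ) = [ - 95,-91 , -87, - 84,-10, 15/4,50/13, 8,10, 15.04,33] 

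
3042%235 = 222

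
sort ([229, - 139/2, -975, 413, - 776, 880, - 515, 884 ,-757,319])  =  [ - 975, -776, - 757, - 515, - 139/2, 229, 319,413,880,884]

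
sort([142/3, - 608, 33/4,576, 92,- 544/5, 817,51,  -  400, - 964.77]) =[ - 964.77, - 608, - 400 , - 544/5, 33/4, 142/3 , 51,92, 576 , 817 ] 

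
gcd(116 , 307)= 1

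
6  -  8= - 2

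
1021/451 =2+119/451 = 2.26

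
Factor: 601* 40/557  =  2^3 *5^1*557^( - 1)*601^1 = 24040/557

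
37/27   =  1 + 10/27 =1.37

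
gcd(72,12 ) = 12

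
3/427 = 3/427 = 0.01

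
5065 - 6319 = - 1254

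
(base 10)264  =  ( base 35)7J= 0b100001000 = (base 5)2024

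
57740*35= 2020900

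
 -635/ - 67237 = 635/67237= 0.01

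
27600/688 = 40 + 5/43 = 40.12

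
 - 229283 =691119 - 920402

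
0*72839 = 0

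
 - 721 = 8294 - 9015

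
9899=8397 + 1502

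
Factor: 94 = 2^1*47^1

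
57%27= 3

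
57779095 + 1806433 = 59585528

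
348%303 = 45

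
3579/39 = 91+10/13=91.77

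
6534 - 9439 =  - 2905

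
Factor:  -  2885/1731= -5/3 = -3^(- 1 )*5^1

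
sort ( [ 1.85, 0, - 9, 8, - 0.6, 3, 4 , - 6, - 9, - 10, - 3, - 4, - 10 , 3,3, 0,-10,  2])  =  [ - 10, - 10,-10,-9, - 9, - 6 , - 4, - 3, - 0.6, 0 , 0, 1.85,2,3, 3, 3, 4,8]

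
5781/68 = 85+1/68= 85.01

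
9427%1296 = 355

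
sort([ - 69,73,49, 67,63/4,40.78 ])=[ - 69, 63/4 , 40.78, 49,  67,73]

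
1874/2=937 =937.00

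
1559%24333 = 1559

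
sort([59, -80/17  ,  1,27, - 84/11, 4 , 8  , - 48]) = [ - 48, - 84/11, - 80/17,1,4,8, 27,59]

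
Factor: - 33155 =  - 5^1*19^1*349^1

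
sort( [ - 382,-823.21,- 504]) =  [ - 823.21, - 504,-382 ]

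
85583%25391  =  9410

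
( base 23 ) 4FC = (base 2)100110101001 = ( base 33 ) 28v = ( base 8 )4651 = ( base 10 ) 2473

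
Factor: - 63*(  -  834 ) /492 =8757/82 = 2^(-1) * 3^2*7^1*41^(  -  1 )*139^1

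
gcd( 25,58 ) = 1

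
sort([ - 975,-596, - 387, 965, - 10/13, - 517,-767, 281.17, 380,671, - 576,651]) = [ - 975, - 767, - 596, - 576, - 517,  -  387, - 10/13,  281.17,380,651, 671,965] 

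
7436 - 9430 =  - 1994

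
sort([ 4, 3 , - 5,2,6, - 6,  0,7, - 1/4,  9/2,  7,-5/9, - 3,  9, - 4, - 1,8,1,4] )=[ - 6,- 5,-4, - 3, - 1, - 5/9, - 1/4,0, 1, 2 , 3,  4, 4,9/2,6, 7, 7,8,9 ] 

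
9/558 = 1/62 = 0.02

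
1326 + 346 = 1672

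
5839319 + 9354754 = 15194073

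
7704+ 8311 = 16015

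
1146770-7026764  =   - 5879994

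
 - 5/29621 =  - 5/29621 = - 0.00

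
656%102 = 44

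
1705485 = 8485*201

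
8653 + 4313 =12966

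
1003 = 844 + 159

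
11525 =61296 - 49771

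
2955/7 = 2955/7 = 422.14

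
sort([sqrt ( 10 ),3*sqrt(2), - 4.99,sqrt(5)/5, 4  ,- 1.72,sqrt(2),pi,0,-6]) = [ - 6, - 4.99, - 1.72,0,sqrt(5)/5, sqrt( 2 ),pi, sqrt( 10 ) , 4,3*sqrt( 2)]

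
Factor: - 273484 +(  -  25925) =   -  3^1*11^1 * 43^1*211^1 = - 299409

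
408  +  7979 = 8387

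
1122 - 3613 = -2491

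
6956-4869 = 2087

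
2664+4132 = 6796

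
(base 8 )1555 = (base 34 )pr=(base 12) 611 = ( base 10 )877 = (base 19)283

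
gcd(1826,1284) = 2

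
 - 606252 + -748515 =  - 1354767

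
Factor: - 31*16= - 2^4*31^1 = -496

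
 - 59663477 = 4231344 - 63894821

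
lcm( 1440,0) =0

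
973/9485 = 139/1355 = 0.10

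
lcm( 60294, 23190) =301470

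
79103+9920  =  89023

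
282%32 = 26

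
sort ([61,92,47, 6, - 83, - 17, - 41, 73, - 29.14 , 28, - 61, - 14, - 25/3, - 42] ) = [ - 83,-61, - 42, - 41, - 29.14,-17, - 14,-25/3,6,28,47, 61, 73,92] 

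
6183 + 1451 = 7634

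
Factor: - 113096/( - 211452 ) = 2^1 * 3^(-1) * 211^1 * 263^ ( - 1) = 422/789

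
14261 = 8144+6117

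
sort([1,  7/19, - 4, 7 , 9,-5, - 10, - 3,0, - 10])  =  [ - 10, - 10, - 5, - 4, - 3, 0 , 7/19,1 , 7, 9]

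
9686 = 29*334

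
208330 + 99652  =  307982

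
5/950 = 1/190  =  0.01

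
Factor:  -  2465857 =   -  1289^1*1913^1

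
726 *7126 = 5173476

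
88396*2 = 176792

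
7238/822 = 3619/411 = 8.81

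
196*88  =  17248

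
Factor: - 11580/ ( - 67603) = 2^2*3^1*5^1*67^( - 1)*193^1*1009^( - 1) 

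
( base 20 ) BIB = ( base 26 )71D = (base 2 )1001010100011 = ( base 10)4771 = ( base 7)16624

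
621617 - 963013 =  - 341396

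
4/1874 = 2/937 =0.00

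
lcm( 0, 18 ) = 0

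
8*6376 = 51008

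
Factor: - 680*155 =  -2^3*5^2*17^1*  31^1 = - 105400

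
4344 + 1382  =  5726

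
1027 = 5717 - 4690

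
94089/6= 15681  +  1/2 = 15681.50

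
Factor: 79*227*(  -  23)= - 412459 = - 23^1*79^1*227^1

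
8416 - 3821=4595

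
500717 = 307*1631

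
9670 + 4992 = 14662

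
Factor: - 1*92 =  - 92 = - 2^2 * 23^1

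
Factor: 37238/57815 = 2^1*5^ ( - 1 )*31^( - 1)*43^1* 373^(  -  1 )*433^1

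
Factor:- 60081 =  - 3^1*7^1*2861^1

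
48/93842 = 24/46921 = 0.00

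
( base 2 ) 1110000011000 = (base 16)1C18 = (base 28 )94O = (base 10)7192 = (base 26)agg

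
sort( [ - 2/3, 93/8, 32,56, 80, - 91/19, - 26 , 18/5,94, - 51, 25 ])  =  [ - 51, - 26, - 91/19, - 2/3, 18/5, 93/8, 25 , 32,  56,80, 94]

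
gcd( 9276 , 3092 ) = 3092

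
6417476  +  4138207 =10555683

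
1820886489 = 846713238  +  974173251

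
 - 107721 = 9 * ( - 11969 )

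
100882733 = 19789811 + 81092922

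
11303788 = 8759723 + 2544065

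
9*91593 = 824337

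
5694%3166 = 2528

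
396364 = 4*99091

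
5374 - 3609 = 1765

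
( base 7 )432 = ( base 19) BA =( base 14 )119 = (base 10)219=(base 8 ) 333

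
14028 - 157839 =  - 143811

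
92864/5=18572+4/5=18572.80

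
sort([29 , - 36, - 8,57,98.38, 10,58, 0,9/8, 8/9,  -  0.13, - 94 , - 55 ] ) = [ - 94, - 55  , - 36,- 8,  -  0.13,0, 8/9, 9/8, 10, 29, 57, 58, 98.38 ]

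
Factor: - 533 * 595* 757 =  - 5^1*7^1*13^1 * 17^1*41^1 * 757^1 = -240071195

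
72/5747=72/5747 = 0.01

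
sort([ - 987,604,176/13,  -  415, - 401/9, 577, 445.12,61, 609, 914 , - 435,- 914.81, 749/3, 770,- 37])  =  [- 987, - 914.81, - 435, - 415,  -  401/9,-37, 176/13, 61,749/3,  445.12,  577,604 , 609, 770, 914] 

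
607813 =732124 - 124311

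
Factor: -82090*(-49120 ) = 2^6*5^2*307^1*8209^1 = 4032260800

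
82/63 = 82/63=1.30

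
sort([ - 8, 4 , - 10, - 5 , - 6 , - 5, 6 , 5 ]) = [ - 10, - 8, - 6, - 5, - 5, 4, 5, 6]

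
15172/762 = 19  +  347/381 = 19.91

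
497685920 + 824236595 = 1321922515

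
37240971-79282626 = -42041655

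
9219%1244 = 511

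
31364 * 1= 31364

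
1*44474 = 44474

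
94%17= 9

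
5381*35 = 188335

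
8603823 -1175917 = 7427906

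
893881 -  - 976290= 1870171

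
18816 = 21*896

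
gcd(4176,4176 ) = 4176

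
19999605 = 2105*9501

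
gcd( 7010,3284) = 2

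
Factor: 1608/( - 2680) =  - 3^1*5^( - 1 ) = -3/5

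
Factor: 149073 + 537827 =2^2*5^2*6869^1 = 686900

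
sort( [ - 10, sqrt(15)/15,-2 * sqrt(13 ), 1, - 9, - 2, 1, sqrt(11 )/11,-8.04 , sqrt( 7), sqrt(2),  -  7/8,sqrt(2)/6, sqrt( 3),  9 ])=[ - 10,-9, - 8.04 ,-2*sqrt( 13), - 2, - 7/8, sqrt( 2)/6, sqrt(15)/15, sqrt(11 ) /11,1,1, sqrt(2) , sqrt ( 3), sqrt( 7 ), 9] 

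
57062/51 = 57062/51 = 1118.86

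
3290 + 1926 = 5216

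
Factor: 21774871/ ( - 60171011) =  - 21774871^1*60171011^( - 1)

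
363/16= 363/16 = 22.69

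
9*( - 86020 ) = - 774180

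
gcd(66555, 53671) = 1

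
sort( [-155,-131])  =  [ - 155,- 131]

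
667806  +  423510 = 1091316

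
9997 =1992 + 8005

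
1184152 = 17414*68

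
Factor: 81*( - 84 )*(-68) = 462672 = 2^4*3^5*7^1 * 17^1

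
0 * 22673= 0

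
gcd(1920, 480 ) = 480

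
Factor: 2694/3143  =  2^1*3^1*7^(-1) = 6/7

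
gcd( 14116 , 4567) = 1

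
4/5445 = 4/5445= 0.00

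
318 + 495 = 813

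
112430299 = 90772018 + 21658281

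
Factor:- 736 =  - 2^5*23^1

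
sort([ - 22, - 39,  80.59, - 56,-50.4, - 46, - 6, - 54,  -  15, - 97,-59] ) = [ - 97,  -  59, - 56,-54, - 50.4, - 46, - 39,-22, - 15, - 6,80.59] 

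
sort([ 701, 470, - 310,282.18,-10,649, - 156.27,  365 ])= [ - 310,-156.27,-10, 282.18,365,  470 , 649,701]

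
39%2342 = 39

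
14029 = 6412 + 7617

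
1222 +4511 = 5733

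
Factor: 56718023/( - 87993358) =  - 2^( - 1 )*23^1*191^1 *12911^1*43996679^ (-1 ) 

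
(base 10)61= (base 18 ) 37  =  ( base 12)51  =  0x3d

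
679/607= 1 + 72/607=1.12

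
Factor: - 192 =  - 2^6*3^1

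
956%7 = 4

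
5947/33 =180 + 7/33  =  180.21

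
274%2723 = 274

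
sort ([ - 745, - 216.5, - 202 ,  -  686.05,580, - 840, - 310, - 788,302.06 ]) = [ - 840, - 788, - 745 ,-686.05,- 310, - 216.5,  -  202,302.06,580]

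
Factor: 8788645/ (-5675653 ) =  - 5^1*23^1*76423^1*5675653^( - 1) 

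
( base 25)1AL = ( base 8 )1600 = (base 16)380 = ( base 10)896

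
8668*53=459404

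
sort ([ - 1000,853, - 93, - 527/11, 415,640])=[- 1000, -93, - 527/11,415, 640,853] 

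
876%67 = 5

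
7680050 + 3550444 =11230494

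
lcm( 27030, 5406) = 27030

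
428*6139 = 2627492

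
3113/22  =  141 + 1/2= 141.50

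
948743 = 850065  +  98678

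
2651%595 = 271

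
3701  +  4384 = 8085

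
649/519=649/519 = 1.25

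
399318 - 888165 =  - 488847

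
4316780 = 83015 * 52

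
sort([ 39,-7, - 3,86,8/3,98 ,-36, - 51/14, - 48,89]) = [ - 48, - 36,- 7, - 51/14, - 3,8/3,39,86,89,  98]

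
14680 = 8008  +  6672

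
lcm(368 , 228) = 20976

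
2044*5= 10220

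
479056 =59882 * 8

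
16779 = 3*5593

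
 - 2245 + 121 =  - 2124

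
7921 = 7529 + 392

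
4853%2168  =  517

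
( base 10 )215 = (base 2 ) 11010111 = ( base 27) 7Q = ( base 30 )75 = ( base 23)98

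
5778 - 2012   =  3766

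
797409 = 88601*9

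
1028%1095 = 1028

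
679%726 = 679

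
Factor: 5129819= 5129819^1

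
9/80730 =1/8970 = 0.00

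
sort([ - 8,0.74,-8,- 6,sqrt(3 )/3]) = [ - 8, - 8, - 6,sqrt( 3) /3,  0.74 ] 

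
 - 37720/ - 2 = 18860/1 = 18860.00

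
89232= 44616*2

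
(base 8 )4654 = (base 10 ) 2476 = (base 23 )4ff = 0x9ac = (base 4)212230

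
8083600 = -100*(-80836 ) 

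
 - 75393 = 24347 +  - 99740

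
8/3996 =2/999 = 0.00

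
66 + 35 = 101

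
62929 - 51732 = 11197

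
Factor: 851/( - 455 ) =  - 5^(-1 )*7^(-1)*13^(  -  1)*23^1*37^1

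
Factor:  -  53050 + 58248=2^1 *23^1*113^1 = 5198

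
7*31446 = 220122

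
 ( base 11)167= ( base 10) 194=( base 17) B7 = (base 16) C2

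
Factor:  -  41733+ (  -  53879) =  - 95612 = -2^2*11^1*41^1 * 53^1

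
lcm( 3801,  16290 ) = 114030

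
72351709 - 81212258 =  -8860549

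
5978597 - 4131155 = 1847442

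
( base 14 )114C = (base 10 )3008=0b101111000000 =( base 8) 5700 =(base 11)2295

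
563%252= 59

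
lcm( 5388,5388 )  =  5388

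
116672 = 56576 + 60096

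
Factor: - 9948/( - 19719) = 3316/6573 = 2^2 * 3^( - 1 )*7^( -1 )*313^( - 1)*829^1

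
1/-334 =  - 1/334 = - 0.00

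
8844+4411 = 13255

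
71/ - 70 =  - 2 + 69/70 = - 1.01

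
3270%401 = 62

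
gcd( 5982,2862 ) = 6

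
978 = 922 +56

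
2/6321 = 2/6321 =0.00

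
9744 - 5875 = 3869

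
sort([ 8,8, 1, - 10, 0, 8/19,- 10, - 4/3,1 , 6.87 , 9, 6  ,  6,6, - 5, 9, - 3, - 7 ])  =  [ - 10, - 10, - 7, - 5, - 3, - 4/3, 0, 8/19,  1, 1,  6, 6, 6, 6.87 , 8, 8,9,9]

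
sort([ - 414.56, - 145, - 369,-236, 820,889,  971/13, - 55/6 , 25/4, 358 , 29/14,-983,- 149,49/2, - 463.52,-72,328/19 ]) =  [ - 983 ,-463.52,- 414.56 , - 369,  -  236,-149,-145,-72, - 55/6,29/14,25/4,  328/19, 49/2,  971/13, 358, 820 , 889 ] 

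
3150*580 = 1827000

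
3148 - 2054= 1094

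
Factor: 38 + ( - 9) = 29 = 29^1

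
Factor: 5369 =7^1*13^1*59^1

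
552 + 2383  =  2935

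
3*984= 2952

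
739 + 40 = 779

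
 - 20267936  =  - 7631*2656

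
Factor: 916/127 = 2^2 * 127^( - 1)*229^1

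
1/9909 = 1/9909 = 0.00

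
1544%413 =305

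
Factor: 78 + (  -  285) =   -  207 = - 3^2*23^1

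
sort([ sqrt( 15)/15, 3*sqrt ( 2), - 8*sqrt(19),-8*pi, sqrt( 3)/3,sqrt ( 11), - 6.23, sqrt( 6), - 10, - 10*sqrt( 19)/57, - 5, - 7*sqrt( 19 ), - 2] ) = [ - 8*sqrt( 19), - 7*sqrt( 19), - 8*pi, - 10, - 6.23, - 5,-2, - 10*sqrt( 19) /57, sqrt( 15) /15, sqrt( 3 )/3, sqrt ( 6),sqrt(11), 3*sqrt( 2)]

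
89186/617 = 89186/617 =144.55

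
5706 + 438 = 6144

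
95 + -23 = 72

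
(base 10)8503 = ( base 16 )2137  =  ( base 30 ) 9dd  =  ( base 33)7QM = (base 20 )1153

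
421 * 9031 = 3802051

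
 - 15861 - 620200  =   - 636061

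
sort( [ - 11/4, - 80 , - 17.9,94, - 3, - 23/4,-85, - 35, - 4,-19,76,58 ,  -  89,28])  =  [-89,-85,- 80 ,- 35, - 19,-17.9,  -  23/4, - 4,-3, - 11/4,28,58,76,94] 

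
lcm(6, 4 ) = 12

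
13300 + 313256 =326556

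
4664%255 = 74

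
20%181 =20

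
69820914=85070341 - 15249427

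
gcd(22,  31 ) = 1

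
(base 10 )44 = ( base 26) 1i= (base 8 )54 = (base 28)1G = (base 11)40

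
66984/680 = 8373/85=98.51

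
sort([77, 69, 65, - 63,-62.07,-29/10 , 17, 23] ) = [ - 63, -62.07,  -  29/10,17,23,65, 69,77 ]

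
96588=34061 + 62527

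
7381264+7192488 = 14573752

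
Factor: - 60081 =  - 3^1*7^1*2861^1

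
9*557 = 5013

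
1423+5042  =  6465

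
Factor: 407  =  11^1*37^1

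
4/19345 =4/19345=0.00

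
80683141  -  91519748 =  - 10836607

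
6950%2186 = 392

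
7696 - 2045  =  5651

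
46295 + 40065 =86360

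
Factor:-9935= - 5^1*1987^1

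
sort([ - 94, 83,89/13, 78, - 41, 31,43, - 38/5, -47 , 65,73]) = [-94,-47,  -  41, - 38/5, 89/13,31,43,65,73,78,83]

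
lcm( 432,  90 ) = 2160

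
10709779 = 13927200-3217421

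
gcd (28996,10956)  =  44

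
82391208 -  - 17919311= 100310519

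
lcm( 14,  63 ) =126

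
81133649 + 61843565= 142977214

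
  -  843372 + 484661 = - 358711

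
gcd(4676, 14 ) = 14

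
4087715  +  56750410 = 60838125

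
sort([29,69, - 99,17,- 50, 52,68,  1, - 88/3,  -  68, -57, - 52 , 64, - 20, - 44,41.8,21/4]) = [ - 99,-68, - 57,  -  52,- 50, - 44, - 88/3, - 20 , 1, 21/4, 17,29, 41.8, 52, 64,68 , 69]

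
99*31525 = 3120975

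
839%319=201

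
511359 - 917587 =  - 406228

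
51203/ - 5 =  - 10241 + 2/5 = -10240.60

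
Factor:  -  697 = - 17^1*41^1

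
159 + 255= 414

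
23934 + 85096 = 109030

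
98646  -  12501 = 86145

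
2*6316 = 12632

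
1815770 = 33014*55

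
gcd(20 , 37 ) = 1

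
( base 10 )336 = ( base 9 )413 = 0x150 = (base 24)e0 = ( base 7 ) 660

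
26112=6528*4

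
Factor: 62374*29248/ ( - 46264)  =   - 228039344/5783 = - 2^4*13^1*457^1*2399^1*5783^( - 1 ) 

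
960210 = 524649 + 435561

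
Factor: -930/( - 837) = 10/9=2^1*3^ ( - 2)*5^1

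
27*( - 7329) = - 197883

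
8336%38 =14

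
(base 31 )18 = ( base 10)39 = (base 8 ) 47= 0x27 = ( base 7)54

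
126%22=16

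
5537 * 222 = 1229214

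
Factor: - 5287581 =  - 3^2*13^1*43^1*1051^1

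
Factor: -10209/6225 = - 41/25  =  - 5^ ( - 2) * 41^1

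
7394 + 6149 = 13543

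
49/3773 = 1/77 = 0.01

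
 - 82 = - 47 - 35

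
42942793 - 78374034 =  - 35431241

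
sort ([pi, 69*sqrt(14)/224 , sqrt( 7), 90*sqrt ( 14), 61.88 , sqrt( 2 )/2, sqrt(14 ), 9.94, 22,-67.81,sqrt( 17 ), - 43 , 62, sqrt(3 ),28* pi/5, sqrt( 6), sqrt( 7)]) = [ - 67.81, - 43, sqrt( 2)/2,69*sqrt( 14 )/224, sqrt(3),  sqrt( 6), sqrt( 7),sqrt(7), pi, sqrt( 14), sqrt(17), 9.94,28 * pi/5,  22, 61.88,62,90  *  sqrt(14) ]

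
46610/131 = 355 + 105/131 = 355.80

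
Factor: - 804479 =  - 13^1*19^1 * 3257^1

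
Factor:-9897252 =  - 2^2*3^1*19^1*83^1 * 523^1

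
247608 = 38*6516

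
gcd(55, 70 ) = 5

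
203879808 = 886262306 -682382498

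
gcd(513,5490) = 9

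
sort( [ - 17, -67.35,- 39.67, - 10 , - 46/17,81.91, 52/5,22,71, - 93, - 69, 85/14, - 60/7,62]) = [ - 93, - 69, - 67.35,-39.67, - 17, - 10,-60/7, - 46/17, 85/14,52/5,22, 62, 71 , 81.91] 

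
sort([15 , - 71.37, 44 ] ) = [ - 71.37,15 , 44 ]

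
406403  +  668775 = 1075178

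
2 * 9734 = 19468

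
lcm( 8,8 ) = 8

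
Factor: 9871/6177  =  3^( - 1 )*29^( - 1)*71^( - 1 )*9871^1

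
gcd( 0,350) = 350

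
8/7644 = 2/1911= 0.00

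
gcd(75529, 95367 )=1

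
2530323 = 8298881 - 5768558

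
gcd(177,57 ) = 3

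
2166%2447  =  2166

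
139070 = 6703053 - 6563983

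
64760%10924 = 10140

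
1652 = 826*2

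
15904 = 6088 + 9816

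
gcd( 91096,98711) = 1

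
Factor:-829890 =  - 2^1*3^2*5^1 * 9221^1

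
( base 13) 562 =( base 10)925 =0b1110011101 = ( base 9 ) 1237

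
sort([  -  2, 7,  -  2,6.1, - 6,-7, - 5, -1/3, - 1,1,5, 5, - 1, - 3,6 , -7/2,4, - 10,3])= [ - 10, - 7, - 6, - 5, - 7/2, - 3, - 2, - 2, -1, - 1, - 1/3,1, 3, 4,5,5, 6, 6.1,7]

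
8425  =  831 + 7594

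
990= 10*99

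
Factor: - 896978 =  - 2^1*541^1* 829^1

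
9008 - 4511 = 4497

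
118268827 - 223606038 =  -105337211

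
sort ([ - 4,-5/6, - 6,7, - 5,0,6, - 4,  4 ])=[ - 6 , - 5, - 4,  -  4, - 5/6, 0,4,  6,7 ]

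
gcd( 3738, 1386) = 42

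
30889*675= 20850075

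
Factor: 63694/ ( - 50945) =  - 2^1*5^( - 1 )*23^ ( - 1 ) * 443^( - 1 )*31847^1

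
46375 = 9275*5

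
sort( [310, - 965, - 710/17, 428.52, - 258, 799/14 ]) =[ - 965, - 258, - 710/17 , 799/14 , 310,428.52]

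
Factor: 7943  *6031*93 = 4455093669 = 3^1  *  13^2*31^1* 37^1*47^1*163^1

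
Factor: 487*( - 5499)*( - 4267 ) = 3^2*13^1*17^1 * 47^1*251^1 * 487^1 = 11427081471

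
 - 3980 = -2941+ - 1039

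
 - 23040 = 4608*( - 5) 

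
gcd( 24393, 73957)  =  1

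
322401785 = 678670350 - 356268565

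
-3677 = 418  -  4095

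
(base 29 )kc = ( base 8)1120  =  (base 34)he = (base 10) 592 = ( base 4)21100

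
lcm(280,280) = 280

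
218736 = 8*27342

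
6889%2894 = 1101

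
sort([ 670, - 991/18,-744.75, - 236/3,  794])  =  [ - 744.75 , - 236/3, - 991/18,670,794]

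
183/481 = 183/481 = 0.38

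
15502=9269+6233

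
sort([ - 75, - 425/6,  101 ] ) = [ -75, - 425/6,  101 ]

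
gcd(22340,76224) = 4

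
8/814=4/407 = 0.01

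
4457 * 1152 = 5134464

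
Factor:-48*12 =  - 576=- 2^6*3^2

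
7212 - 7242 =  - 30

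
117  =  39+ 78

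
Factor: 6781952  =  2^10 * 37^1 * 179^1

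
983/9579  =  983/9579 =0.10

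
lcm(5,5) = 5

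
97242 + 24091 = 121333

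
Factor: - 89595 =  - 3^2*5^1*11^1*181^1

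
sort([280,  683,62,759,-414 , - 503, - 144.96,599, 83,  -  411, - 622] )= [ - 622, - 503,-414,-411,-144.96, 62,  83,280,599, 683, 759] 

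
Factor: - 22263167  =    -  197^1*113011^1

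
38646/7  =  5520 + 6/7 = 5520.86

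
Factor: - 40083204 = -2^2*3^1*7^1 * 23^1*20747^1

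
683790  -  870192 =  - 186402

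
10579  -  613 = 9966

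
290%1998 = 290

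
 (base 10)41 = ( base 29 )1c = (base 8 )51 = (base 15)2B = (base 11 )38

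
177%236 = 177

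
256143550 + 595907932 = 852051482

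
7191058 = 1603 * 4486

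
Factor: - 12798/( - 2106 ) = 79/13 = 13^(-1 ) * 79^1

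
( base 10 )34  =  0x22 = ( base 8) 42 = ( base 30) 14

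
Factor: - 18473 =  - 7^2*13^1 * 29^1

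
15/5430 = 1/362 =0.00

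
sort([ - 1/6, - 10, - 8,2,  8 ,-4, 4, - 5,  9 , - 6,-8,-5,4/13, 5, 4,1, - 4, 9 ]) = [ - 10, - 8 ,- 8,-6 , - 5,-5, - 4 , - 4, - 1/6, 4/13,  1,2 , 4, 4, 5,8, 9 , 9]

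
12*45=540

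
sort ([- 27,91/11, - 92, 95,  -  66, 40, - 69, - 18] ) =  [ - 92, - 69, -66, - 27,-18,91/11,40,95]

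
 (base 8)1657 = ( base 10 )943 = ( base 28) 15J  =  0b1110101111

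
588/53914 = 42/3851 = 0.01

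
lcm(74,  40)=1480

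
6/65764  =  3/32882  =  0.00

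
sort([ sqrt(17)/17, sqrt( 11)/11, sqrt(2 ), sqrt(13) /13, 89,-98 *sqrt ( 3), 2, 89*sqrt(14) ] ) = [ - 98 * sqrt( 3), sqrt(17)/17, sqrt( 13 ) /13, sqrt(11) /11, sqrt(2), 2, 89,89*sqrt(14)]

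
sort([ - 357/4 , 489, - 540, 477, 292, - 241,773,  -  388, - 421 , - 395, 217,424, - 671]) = [- 671, - 540,-421 ,  -  395,- 388, - 241, - 357/4, 217,292, 424, 477,489, 773]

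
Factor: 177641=349^1* 509^1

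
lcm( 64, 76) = 1216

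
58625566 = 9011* 6506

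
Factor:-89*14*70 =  - 2^2*5^1*7^2*89^1 = -  87220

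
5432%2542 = 348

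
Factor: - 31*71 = - 2201 = - 31^1 * 71^1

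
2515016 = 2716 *926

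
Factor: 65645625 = 3^1*5^4*157^1*223^1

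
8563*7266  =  62218758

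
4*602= 2408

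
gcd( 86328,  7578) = 18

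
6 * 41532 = 249192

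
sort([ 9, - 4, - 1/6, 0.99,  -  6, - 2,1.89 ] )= [ - 6, - 4 ,-2, - 1/6, 0.99 , 1.89, 9]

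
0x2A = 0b101010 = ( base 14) 30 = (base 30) 1C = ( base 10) 42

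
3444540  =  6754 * 510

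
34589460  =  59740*579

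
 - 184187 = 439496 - 623683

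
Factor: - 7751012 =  - 2^2 * 19^1*101987^1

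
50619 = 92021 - 41402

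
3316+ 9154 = 12470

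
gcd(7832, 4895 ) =979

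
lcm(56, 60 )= 840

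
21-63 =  - 42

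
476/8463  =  68/1209 = 0.06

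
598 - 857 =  - 259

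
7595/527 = 14 + 7/17 = 14.41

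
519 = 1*519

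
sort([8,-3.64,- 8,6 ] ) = [ - 8  , -3.64, 6  ,  8]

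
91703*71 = 6510913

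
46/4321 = 46/4321=0.01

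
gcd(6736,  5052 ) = 1684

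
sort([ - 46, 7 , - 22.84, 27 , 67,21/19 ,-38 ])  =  [ - 46, - 38, - 22.84,21/19, 7, 27, 67 ]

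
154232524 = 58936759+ 95295765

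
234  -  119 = 115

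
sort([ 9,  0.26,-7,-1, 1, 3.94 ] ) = [-7, -1,0.26,1,3.94,9]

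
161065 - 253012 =-91947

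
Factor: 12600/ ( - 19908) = - 2^1*5^2*79^( - 1) = - 50/79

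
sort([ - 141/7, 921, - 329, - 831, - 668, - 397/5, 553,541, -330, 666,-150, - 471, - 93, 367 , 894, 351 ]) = [ - 831, -668, - 471, - 330, - 329, - 150, - 93, - 397/5,-141/7,351,367,541, 553, 666,  894, 921 ]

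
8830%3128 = 2574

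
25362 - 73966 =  -48604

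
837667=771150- - 66517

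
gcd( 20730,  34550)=6910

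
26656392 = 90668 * 294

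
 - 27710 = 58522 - 86232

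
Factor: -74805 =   -  3^1*5^1*4987^1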